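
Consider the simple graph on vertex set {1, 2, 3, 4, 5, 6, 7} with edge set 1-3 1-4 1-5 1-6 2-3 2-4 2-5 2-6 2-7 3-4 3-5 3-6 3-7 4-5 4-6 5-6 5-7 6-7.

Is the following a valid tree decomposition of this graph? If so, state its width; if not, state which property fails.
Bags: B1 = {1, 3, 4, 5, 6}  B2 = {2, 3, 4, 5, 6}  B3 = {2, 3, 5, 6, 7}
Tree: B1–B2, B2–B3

Vertex coverage: the bags together contain {1, 2, 3, 4, 5, 6, 7}, the full vertex set. Edge coverage: each edge of G has both endpoints in at least one bag. Running intersection: for every vertex, the bags containing it form a connected subtree. All three properties hold, so this is a valid tree decomposition of width max|bag| − 1 = 4, and hence tw(G) ≤ 4.

Yes; width 4.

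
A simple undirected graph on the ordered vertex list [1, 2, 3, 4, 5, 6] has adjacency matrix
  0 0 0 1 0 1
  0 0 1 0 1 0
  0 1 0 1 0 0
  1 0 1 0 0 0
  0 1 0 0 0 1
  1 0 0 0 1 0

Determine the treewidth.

A width-2 tree decomposition is:
Bags: B1 = {2, 3, 5}  B2 = {3, 4, 5}  B3 = {1, 4, 5}  B4 = {1, 5, 6}
Tree: B1–B2, B2–B3, B3–B4
The largest bag has 3 vertices, giving width 2; this decomposition certifies tw(G) ≤ 2. Since 5–2–3–4–1–6–5 is a cycle in G, G is not acyclic. Forests are exactly the graphs of treewidth ≤ 1, so tw(G) ≥ 2. Combining the bounds, tw(G) = 2.

2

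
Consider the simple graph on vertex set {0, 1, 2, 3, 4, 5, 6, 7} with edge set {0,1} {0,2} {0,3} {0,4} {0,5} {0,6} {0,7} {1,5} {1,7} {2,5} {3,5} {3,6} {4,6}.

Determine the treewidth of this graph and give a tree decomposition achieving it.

Each bag holds 3 vertices, so the decomposition has width 2, which upper-bounds the treewidth. On the other hand G contains the 3-clique {0, 4, 6}. A clique must lie in a single bag of any decomposition, so no decomposition can have width below 2. Therefore the treewidth is 2.

Treewidth 2.
Bags: B1 = {0, 1, 5}  B2 = {0, 1, 7}  B3 = {0, 2, 5}  B4 = {0, 3, 5}  B5 = {0, 3, 6}  B6 = {0, 4, 6}
Tree: B1–B2, B1–B3, B1–B4, B4–B5, B5–B6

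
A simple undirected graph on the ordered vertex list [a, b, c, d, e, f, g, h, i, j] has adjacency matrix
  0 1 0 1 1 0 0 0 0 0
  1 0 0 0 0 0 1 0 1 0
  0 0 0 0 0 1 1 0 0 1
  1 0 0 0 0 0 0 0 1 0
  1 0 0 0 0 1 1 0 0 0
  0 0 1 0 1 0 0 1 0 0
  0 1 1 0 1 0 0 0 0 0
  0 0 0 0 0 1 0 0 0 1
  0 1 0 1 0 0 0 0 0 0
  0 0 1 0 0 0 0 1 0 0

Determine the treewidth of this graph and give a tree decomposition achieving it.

Treewidth 2.
One optimal decomposition is:
Bags: B1 = {b, d, i}  B2 = {a, b, d}  B3 = {a, b, g}  B4 = {a, e, g}  B5 = {c, e, g}  B6 = {c, e, f}  B7 = {c, f, j}  B8 = {f, h, j}
Tree: B1–B2, B2–B3, B3–B4, B4–B5, B5–B6, B6–B7, B7–B8

Each bag holds 3 vertices, so the decomposition has width 2, which upper-bounds the treewidth. For the lower bound, G contains the cycle i–d–a–b–i, so G is not a forest; only forests have treewidth ≤ 1, hence tw(G) ≥ 2. Combining the bounds, tw(G) = 2.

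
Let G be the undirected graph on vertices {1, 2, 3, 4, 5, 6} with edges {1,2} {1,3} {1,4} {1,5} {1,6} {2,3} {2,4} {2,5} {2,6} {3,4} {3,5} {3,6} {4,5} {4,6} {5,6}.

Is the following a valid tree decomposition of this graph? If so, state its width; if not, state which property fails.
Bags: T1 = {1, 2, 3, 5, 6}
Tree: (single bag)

A tree decomposition must satisfy three properties: every vertex lies in some bag; for every edge, both endpoints lie together in some bag; and for every vertex, the bags containing it form a connected subtree. Here vertex 4 appears in no bag, so the decomposition is invalid.

No — vertex 4 appears in no bag.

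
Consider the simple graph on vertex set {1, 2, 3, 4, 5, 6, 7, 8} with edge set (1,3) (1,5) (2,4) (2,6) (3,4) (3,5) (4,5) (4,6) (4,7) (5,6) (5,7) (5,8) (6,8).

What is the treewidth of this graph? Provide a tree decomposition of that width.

Treewidth 2.
Bags: B1 = {4, 5, 7}  B2 = {4, 5, 6}  B3 = {5, 6, 8}  B4 = {2, 4, 6}  B5 = {3, 4, 5}  B6 = {1, 3, 5}
Tree: B1–B2, B2–B3, B2–B4, B1–B5, B5–B6

Every bag has size at most 3, so the width is 3 − 1 = 2 and tw(G) ≤ 2. For the lower bound, the 3 vertices {2, 4, 6} are pairwise adjacent, and any tree decomposition puts a clique entirely inside one bag — forcing width ≥ 2. The upper and lower bounds meet at 2, so that is the treewidth.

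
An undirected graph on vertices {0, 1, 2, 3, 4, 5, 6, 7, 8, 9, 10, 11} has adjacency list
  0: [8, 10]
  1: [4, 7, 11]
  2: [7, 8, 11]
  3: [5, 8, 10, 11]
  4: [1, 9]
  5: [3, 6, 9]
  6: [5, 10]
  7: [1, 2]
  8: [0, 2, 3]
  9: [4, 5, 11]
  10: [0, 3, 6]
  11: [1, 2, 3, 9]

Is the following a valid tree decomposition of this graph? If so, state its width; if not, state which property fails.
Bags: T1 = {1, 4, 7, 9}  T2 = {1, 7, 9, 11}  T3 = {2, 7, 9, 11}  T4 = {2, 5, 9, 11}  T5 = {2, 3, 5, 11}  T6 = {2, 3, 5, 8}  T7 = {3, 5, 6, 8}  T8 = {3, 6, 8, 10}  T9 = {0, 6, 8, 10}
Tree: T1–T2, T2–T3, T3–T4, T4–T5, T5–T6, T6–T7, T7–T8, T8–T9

Every vertex of G appears in some bag (union = {0, 1, 2, 3, 4, 5, 6, 7, 8, 9, 10, 11}); every edge is covered by a bag; and for each vertex v the set of bags containing v is connected in the bag tree. The decomposition is therefore valid. The largest bag has 4 vertices, so the width is 3.

Yes; width 3.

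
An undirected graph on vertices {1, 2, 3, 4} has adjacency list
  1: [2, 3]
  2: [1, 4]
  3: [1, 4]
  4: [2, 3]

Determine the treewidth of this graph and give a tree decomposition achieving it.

The largest bag has 3 vertices, giving width 2; this decomposition certifies tw(G) ≤ 2. Since 4–3–1–2–4 is a cycle in G, G is not acyclic. Forests are exactly the graphs of treewidth ≤ 1, so tw(G) ≥ 2. The upper and lower bounds meet at 2, so that is the treewidth.

Treewidth 2.
One optimal decomposition is:
Bags: B1 = {1, 3, 4}  B2 = {1, 2, 4}
Tree: B1–B2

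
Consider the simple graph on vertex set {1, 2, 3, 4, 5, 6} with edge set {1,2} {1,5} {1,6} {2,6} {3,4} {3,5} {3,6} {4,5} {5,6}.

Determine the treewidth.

2

A width-2 tree decomposition is:
Bags: B1 = {1, 5, 6}  B2 = {3, 5, 6}  B3 = {1, 2, 6}  B4 = {3, 4, 5}
Tree: B1–B2, B1–B3, B2–B4
The largest bag has 3 vertices, giving width 2; this decomposition certifies tw(G) ≤ 2. Conversely, {1, 2, 6} is a clique of size 3, and the vertices of any clique must share a bag in every tree decomposition; so some bag has ≥ 3 vertices and tw(G) ≥ 2. Hence tw(G) = 2 exactly.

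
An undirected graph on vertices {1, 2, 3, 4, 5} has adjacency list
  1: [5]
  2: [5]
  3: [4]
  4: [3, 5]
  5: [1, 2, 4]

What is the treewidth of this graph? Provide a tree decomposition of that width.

The largest bag has 2 vertices, giving width 1; this decomposition certifies tw(G) ≤ 1. Any graph with an edge has treewidth ≥ 1, and G has the edge 5–4. Combining the bounds, tw(G) = 1.

Treewidth 1.
One optimal decomposition is:
Bags: B1 = {4, 5}  B2 = {3, 4}  B3 = {2, 5}  B4 = {1, 5}
Tree: B1–B2, B1–B3, B1–B4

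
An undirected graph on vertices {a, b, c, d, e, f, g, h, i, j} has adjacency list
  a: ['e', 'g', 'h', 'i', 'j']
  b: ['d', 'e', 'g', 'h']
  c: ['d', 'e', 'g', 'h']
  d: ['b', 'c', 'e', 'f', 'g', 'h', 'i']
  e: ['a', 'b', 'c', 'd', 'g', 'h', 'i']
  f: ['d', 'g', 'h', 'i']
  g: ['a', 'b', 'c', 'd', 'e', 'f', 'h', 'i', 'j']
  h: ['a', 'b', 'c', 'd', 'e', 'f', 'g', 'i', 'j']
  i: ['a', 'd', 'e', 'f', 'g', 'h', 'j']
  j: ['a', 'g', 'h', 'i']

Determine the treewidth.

A width-4 tree decomposition is:
Bags: B1 = {c, d, e, g, h}  B2 = {d, e, g, h, i}  B3 = {a, e, g, h, i}  B4 = {d, f, g, h, i}  B5 = {b, d, e, g, h}  B6 = {a, g, h, i, j}
Tree: B1–B2, B2–B3, B2–B4, B1–B5, B3–B6
The largest bag has 5 vertices, giving width 4; this decomposition certifies tw(G) ≤ 4. On the other hand G contains the 5-clique {c, d, e, g, h}. A clique must lie in a single bag of any decomposition, so no decomposition can have width below 4. Hence tw(G) = 4 exactly.

4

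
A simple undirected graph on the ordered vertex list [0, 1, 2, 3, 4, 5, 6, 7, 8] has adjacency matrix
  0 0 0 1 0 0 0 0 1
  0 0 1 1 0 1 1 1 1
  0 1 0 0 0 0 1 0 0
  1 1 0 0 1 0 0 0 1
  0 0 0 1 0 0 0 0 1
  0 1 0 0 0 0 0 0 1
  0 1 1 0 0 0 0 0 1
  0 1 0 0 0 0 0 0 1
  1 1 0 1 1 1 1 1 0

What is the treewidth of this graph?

A width-2 tree decomposition is:
Bags: B1 = {1, 3, 8}  B2 = {1, 7, 8}  B3 = {0, 3, 8}  B4 = {1, 6, 8}  B5 = {1, 2, 6}  B6 = {1, 5, 8}  B7 = {3, 4, 8}
Tree: B1–B2, B1–B3, B2–B4, B4–B5, B1–B6, B3–B7
Each bag holds 3 vertices, so the decomposition has width 2, which upper-bounds the treewidth. On the other hand G contains the 3-clique {0, 3, 8}. A clique must lie in a single bag of any decomposition, so no decomposition can have width below 2. Therefore the treewidth is 2.

2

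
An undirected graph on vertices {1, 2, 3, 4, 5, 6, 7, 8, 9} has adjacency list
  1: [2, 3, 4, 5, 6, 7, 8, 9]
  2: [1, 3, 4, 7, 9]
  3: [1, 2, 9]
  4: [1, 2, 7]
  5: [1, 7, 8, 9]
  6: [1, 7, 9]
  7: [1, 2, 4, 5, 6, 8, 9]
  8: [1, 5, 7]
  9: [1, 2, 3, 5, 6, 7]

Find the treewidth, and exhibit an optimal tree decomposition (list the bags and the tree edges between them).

Treewidth 3.
One optimal decomposition is:
Bags: B1 = {1, 2, 7, 9}  B2 = {1, 2, 3, 9}  B3 = {1, 6, 7, 9}  B4 = {1, 5, 7, 9}  B5 = {1, 2, 4, 7}  B6 = {1, 5, 7, 8}
Tree: B1–B2, B1–B3, B1–B4, B1–B5, B4–B6

Each bag holds 4 vertices, so the decomposition has width 3, which upper-bounds the treewidth. For the lower bound, the 4 vertices {1, 2, 3, 9} are pairwise adjacent, and any tree decomposition puts a clique entirely inside one bag — forcing width ≥ 3. Combining the bounds, tw(G) = 3.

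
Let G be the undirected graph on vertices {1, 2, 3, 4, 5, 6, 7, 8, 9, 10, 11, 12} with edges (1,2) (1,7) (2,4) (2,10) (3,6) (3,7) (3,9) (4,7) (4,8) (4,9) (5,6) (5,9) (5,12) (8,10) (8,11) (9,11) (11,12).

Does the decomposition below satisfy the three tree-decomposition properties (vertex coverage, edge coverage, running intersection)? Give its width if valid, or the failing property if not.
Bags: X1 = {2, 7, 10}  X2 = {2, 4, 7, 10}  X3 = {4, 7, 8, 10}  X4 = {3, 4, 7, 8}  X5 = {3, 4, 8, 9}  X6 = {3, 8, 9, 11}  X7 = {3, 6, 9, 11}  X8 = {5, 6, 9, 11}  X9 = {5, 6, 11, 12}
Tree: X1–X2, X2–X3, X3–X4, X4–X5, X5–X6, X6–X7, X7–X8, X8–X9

No — vertex 1 appears in no bag.

A tree decomposition must satisfy three properties: every vertex lies in some bag; for every edge, both endpoints lie together in some bag; and for every vertex, the bags containing it form a connected subtree. Here vertex 1 appears in no bag, so the decomposition is invalid.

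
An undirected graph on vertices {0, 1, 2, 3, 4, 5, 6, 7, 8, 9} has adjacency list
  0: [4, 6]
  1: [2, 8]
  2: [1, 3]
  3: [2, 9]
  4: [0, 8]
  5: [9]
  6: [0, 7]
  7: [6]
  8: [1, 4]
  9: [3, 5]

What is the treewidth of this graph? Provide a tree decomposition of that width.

Treewidth 1.
One optimal decomposition is:
Bags: B1 = {5, 9}  B2 = {3, 9}  B3 = {2, 3}  B4 = {1, 2}  B5 = {1, 8}  B6 = {4, 8}  B7 = {0, 4}  B8 = {0, 6}  B9 = {6, 7}
Tree: B1–B2, B2–B3, B3–B4, B4–B5, B5–B6, B6–B7, B7–B8, B8–B9

Each bag holds 2 vertices, so the decomposition has width 1, which upper-bounds the treewidth. G has an edge, so its treewidth is at least 1. The upper and lower bounds meet at 1, so that is the treewidth.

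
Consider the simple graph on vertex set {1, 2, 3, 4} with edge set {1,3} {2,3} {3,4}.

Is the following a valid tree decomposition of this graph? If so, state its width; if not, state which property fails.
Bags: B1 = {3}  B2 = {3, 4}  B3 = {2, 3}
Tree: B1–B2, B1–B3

No — vertex 1 appears in no bag.

A tree decomposition must satisfy three properties: every vertex lies in some bag; for every edge, both endpoints lie together in some bag; and for every vertex, the bags containing it form a connected subtree. Here vertex 1 appears in no bag, so the decomposition is invalid.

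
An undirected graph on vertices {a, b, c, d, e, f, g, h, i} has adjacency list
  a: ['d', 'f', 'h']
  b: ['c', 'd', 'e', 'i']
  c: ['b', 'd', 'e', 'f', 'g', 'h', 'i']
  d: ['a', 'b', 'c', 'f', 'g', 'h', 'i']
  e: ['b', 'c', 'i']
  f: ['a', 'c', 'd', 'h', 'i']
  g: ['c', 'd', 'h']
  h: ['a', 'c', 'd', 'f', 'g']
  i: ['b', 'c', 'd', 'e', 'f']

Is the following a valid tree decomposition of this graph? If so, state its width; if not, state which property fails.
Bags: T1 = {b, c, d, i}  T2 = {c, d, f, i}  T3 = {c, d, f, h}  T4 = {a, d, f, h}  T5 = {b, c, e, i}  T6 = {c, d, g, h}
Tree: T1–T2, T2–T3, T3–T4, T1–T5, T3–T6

Yes; width 3.

Vertex coverage: the bags together contain {a, b, c, d, e, f, g, h, i}, the full vertex set. Edge coverage: each edge of G has both endpoints in at least one bag. Running intersection: for every vertex, the bags containing it form a connected subtree. All three properties hold, so this is a valid tree decomposition of width max|bag| − 1 = 3, and hence tw(G) ≤ 3.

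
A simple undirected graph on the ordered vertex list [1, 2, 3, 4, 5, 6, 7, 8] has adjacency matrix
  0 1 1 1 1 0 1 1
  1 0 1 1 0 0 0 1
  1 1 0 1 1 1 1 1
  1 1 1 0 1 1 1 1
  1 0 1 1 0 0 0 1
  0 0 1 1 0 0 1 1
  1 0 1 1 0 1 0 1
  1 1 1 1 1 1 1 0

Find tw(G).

4

A width-4 tree decomposition is:
Bags: B1 = {1, 3, 4, 5, 8}  B2 = {1, 3, 4, 7, 8}  B3 = {1, 2, 3, 4, 8}  B4 = {3, 4, 6, 7, 8}
Tree: B1–B2, B1–B3, B2–B4
Every bag has size at most 5, so the width is 5 − 1 = 4 and tw(G) ≤ 4. Conversely, {1, 2, 3, 4, 8} is a clique of size 5, and the vertices of any clique must share a bag in every tree decomposition; so some bag has ≥ 5 vertices and tw(G) ≥ 4. Hence tw(G) = 4 exactly.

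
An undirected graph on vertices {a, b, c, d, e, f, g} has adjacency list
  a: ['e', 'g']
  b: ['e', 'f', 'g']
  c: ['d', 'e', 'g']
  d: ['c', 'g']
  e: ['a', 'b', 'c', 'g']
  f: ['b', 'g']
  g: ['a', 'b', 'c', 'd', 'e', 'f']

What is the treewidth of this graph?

2

A width-2 tree decomposition is:
Bags: B1 = {c, e, g}  B2 = {c, d, g}  B3 = {b, e, g}  B4 = {a, e, g}  B5 = {b, f, g}
Tree: B1–B2, B1–B3, B1–B4, B3–B5
The largest bag has 3 vertices, giving width 2; this decomposition certifies tw(G) ≤ 2. On the other hand G contains the 3-clique {c, d, g}. A clique must lie in a single bag of any decomposition, so no decomposition can have width below 2. Hence tw(G) = 2 exactly.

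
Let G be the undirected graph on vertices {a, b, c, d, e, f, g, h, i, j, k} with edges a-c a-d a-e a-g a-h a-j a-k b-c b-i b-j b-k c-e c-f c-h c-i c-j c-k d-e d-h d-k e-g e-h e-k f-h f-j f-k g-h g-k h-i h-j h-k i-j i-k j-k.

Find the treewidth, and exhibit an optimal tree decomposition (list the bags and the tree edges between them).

Every bag has size at most 5, so the width is 5 − 1 = 4 and tw(G) ≤ 4. On the other hand G contains the 5-clique {a, d, e, h, k}. A clique must lie in a single bag of any decomposition, so no decomposition can have width below 4. Hence tw(G) = 4 exactly.

Treewidth 4.
Bags: B1 = {c, h, i, j, k}  B2 = {c, f, h, j, k}  B3 = {a, c, h, j, k}  B4 = {a, c, e, h, k}  B5 = {a, d, e, h, k}  B6 = {a, e, g, h, k}  B7 = {b, c, i, j, k}
Tree: B1–B2, B2–B3, B3–B4, B4–B5, B5–B6, B1–B7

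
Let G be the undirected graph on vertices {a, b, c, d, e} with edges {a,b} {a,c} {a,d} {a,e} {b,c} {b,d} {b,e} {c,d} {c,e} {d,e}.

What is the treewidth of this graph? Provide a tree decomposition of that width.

A single bag containing all 5 vertices is trivially a valid decomposition of width 4. On the other hand G contains the 5-clique {a, b, c, d, e}. A clique must lie in a single bag of any decomposition, so no decomposition can have width below 4. Combining the bounds, tw(G) = 4.

Treewidth 4.
One such decomposition:
Bags: B1 = {a, b, c, d, e}
Tree: (single bag)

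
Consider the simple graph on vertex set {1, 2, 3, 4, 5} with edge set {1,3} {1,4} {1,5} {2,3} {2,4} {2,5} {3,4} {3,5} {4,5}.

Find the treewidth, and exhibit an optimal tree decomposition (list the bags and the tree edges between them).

Every bag has size at most 4, so the width is 4 − 1 = 3 and tw(G) ≤ 3. For the lower bound, the 4 vertices {1, 3, 4, 5} are pairwise adjacent, and any tree decomposition puts a clique entirely inside one bag — forcing width ≥ 3. Combining the bounds, tw(G) = 3.

Treewidth 3.
One such decomposition:
Bags: B1 = {1, 3, 4, 5}  B2 = {2, 3, 4, 5}
Tree: B1–B2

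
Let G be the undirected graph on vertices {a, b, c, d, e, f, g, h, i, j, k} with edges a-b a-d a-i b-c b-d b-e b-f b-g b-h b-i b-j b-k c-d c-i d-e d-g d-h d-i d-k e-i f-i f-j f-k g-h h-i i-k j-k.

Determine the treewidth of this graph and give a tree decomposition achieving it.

The largest bag has 4 vertices, giving width 3; this decomposition certifies tw(G) ≤ 3. Conversely, {b, d, g, h} is a clique of size 4, and the vertices of any clique must share a bag in every tree decomposition; so some bag has ≥ 4 vertices and tw(G) ≥ 3. Hence tw(G) = 3 exactly.

Treewidth 3.
Bags: B1 = {b, c, d, i}  B2 = {b, d, h, i}  B3 = {b, d, e, i}  B4 = {b, d, i, k}  B5 = {a, b, d, i}  B6 = {b, f, i, k}  B7 = {b, d, g, h}  B8 = {b, f, j, k}
Tree: B1–B2, B2–B3, B2–B4, B3–B5, B4–B6, B2–B7, B6–B8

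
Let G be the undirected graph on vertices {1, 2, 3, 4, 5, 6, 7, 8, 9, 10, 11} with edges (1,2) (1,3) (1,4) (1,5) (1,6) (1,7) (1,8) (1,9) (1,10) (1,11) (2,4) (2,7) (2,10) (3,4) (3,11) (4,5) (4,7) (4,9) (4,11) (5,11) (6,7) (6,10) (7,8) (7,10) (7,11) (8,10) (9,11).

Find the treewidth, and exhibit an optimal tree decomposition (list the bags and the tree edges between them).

Treewidth 3.
One optimal decomposition is:
Bags: B1 = {1, 2, 4, 7}  B2 = {1, 4, 7, 11}  B3 = {1, 2, 7, 10}  B4 = {1, 6, 7, 10}  B5 = {1, 4, 9, 11}  B6 = {1, 3, 4, 11}  B7 = {1, 4, 5, 11}  B8 = {1, 7, 8, 10}
Tree: B1–B2, B1–B3, B3–B4, B2–B5, B5–B6, B6–B7, B4–B8

Every bag has size at most 4, so the width is 4 − 1 = 3 and tw(G) ≤ 3. On the other hand G contains the 4-clique {1, 7, 8, 10}. A clique must lie in a single bag of any decomposition, so no decomposition can have width below 3. Combining the bounds, tw(G) = 3.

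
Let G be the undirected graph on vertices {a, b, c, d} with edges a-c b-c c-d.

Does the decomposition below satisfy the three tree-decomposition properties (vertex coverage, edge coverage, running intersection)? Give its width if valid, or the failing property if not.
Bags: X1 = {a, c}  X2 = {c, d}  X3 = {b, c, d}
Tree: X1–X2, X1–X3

No — bags containing vertex d are not connected in the tree.

A tree decomposition must satisfy three properties: every vertex lies in some bag; for every edge, both endpoints lie together in some bag; and for every vertex, the bags containing it form a connected subtree. Here bags containing vertex d are not connected in the tree, so the decomposition is invalid.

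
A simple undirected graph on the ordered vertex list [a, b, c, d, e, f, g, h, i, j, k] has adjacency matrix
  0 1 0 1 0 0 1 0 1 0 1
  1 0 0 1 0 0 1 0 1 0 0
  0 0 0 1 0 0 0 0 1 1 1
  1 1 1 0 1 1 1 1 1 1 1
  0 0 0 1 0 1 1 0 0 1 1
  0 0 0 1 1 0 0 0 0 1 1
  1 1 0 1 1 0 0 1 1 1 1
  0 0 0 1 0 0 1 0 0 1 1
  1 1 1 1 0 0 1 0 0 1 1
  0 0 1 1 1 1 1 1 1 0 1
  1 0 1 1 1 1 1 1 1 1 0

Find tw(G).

A width-4 tree decomposition is:
Bags: B1 = {d, g, i, j, k}  B2 = {d, e, g, j, k}  B3 = {c, d, i, j, k}  B4 = {a, d, g, i, k}  B5 = {d, e, f, j, k}  B6 = {a, b, d, g, i}  B7 = {d, g, h, j, k}
Tree: B1–B2, B1–B3, B1–B4, B2–B5, B4–B6, B1–B7
Every bag has size at most 5, so the width is 5 − 1 = 4 and tw(G) ≤ 4. For the lower bound, the 5 vertices {d, e, g, j, k} are pairwise adjacent, and any tree decomposition puts a clique entirely inside one bag — forcing width ≥ 4. Hence tw(G) = 4 exactly.

4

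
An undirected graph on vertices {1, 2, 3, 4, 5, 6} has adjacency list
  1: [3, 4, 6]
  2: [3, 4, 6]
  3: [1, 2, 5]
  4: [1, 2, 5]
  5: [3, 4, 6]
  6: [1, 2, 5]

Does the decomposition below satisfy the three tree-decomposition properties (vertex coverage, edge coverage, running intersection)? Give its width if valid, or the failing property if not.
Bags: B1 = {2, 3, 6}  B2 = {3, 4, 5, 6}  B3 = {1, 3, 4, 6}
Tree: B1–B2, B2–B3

A tree decomposition must satisfy three properties: every vertex lies in some bag; for every edge, both endpoints lie together in some bag; and for every vertex, the bags containing it form a connected subtree. Here edge (4,2) lies in no bag, so the decomposition is invalid.

No — edge (4,2) lies in no bag.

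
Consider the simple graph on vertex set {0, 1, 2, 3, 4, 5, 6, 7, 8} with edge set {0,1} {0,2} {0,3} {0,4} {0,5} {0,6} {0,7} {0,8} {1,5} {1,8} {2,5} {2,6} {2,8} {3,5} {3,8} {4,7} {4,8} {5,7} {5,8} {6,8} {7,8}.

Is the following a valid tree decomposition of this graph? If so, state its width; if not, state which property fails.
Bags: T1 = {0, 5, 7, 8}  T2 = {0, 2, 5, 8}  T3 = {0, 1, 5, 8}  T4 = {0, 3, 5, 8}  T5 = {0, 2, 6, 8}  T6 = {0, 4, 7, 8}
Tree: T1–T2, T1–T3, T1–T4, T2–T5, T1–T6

Yes; width 3.

Every vertex of G appears in some bag (union = {0, 1, 2, 3, 4, 5, 6, 7, 8}); every edge is covered by a bag; and for each vertex v the set of bags containing v is connected in the bag tree. The decomposition is therefore valid. The largest bag has 4 vertices, so the width is 3.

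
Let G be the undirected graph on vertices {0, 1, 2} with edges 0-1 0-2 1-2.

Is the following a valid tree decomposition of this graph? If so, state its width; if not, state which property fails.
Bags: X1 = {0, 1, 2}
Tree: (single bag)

Yes; width 2.

Vertex coverage: the bags together contain {0, 1, 2}, the full vertex set. Edge coverage: each edge of G has both endpoints in at least one bag. Running intersection: for every vertex, the bags containing it form a connected subtree. All three properties hold, so this is a valid tree decomposition of width max|bag| − 1 = 2, and hence tw(G) ≤ 2.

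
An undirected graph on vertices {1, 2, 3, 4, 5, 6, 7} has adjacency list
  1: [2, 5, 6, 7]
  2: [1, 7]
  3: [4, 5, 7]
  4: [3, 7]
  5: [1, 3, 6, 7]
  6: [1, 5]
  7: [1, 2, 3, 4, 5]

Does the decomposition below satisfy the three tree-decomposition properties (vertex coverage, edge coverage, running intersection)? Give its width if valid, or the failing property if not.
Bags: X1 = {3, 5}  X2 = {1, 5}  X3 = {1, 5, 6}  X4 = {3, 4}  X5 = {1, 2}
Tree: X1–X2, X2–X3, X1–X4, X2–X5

A tree decomposition must satisfy three properties: every vertex lies in some bag; for every edge, both endpoints lie together in some bag; and for every vertex, the bags containing it form a connected subtree. Here vertex 7 appears in no bag, so the decomposition is invalid.

No — vertex 7 appears in no bag.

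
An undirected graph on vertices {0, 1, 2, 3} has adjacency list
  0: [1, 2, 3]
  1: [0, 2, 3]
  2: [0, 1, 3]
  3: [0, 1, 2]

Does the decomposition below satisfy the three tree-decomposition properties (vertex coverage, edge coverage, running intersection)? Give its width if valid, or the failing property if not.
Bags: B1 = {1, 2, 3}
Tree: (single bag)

No — vertex 0 appears in no bag.

A tree decomposition must satisfy three properties: every vertex lies in some bag; for every edge, both endpoints lie together in some bag; and for every vertex, the bags containing it form a connected subtree. Here vertex 0 appears in no bag, so the decomposition is invalid.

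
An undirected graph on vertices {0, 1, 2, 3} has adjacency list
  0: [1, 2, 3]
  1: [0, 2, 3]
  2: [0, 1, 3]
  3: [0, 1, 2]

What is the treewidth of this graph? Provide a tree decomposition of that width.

With just one bag of size 4, the width is 4 − 1 = 3, so tw(G) ≤ 3. Conversely, {0, 1, 2, 3} is a clique of size 4, and the vertices of any clique must share a bag in every tree decomposition; so some bag has ≥ 4 vertices and tw(G) ≥ 3. Combining the bounds, tw(G) = 3.

Treewidth 3.
One such decomposition:
Bags: B1 = {0, 1, 2, 3}
Tree: (single bag)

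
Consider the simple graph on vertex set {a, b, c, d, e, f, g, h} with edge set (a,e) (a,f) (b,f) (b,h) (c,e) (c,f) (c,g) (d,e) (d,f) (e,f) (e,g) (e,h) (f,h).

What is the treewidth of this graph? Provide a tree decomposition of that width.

Treewidth 2.
One such decomposition:
Bags: B1 = {b, f, h}  B2 = {e, f, h}  B3 = {a, e, f}  B4 = {d, e, f}  B5 = {c, e, f}  B6 = {c, e, g}
Tree: B1–B2, B2–B3, B3–B4, B2–B5, B5–B6

Each bag holds 3 vertices, so the decomposition has width 2, which upper-bounds the treewidth. For the lower bound, the 3 vertices {c, e, g} are pairwise adjacent, and any tree decomposition puts a clique entirely inside one bag — forcing width ≥ 2. Combining the bounds, tw(G) = 2.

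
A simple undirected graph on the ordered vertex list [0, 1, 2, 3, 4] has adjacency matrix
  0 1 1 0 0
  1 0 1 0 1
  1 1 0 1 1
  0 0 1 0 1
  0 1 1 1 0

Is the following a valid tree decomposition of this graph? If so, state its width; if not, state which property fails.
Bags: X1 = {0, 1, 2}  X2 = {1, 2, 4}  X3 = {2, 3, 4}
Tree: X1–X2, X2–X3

Checking the three conditions: (i) the bags cover all of {0, 1, 2, 3, 4}; (ii) for each edge, some bag contains both endpoints; (iii) the bags containing any fixed vertex form a subtree. All hold, so the decomposition is valid with width 3 − 1 = 2.

Yes; width 2.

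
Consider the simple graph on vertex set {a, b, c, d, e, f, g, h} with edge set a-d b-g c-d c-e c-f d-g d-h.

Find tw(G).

A width-1 tree decomposition is:
Bags: B1 = {c, d}  B2 = {d, h}  B3 = {c, f}  B4 = {d, g}  B5 = {c, e}  B6 = {a, d}  B7 = {b, g}
Tree: B1–B2, B1–B3, B2–B4, B1–B5, B4–B6, B4–B7
Each bag holds 2 vertices, so the decomposition has width 1, which upper-bounds the treewidth. Any graph with an edge has treewidth ≥ 1, and G has the edge d–c. Combining the bounds, tw(G) = 1.

1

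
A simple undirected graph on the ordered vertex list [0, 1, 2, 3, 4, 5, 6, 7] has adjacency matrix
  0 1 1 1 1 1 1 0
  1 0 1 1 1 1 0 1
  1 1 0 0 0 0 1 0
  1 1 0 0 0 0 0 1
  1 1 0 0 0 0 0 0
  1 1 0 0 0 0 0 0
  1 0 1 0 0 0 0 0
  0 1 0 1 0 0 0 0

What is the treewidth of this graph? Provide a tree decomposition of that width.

Treewidth 2.
One such decomposition:
Bags: B1 = {0, 1, 2}  B2 = {0, 2, 6}  B3 = {0, 1, 3}  B4 = {1, 3, 7}  B5 = {0, 1, 4}  B6 = {0, 1, 5}
Tree: B1–B2, B1–B3, B3–B4, B1–B5, B5–B6

Every bag has size at most 3, so the width is 3 − 1 = 2 and tw(G) ≤ 2. For the lower bound, the 3 vertices {0, 1, 2} are pairwise adjacent, and any tree decomposition puts a clique entirely inside one bag — forcing width ≥ 2. Hence tw(G) = 2 exactly.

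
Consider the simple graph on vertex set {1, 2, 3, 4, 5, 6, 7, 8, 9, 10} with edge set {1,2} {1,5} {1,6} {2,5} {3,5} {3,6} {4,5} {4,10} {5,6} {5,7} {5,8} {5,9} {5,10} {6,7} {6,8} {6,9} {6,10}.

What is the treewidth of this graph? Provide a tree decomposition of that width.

Each bag holds 3 vertices, so the decomposition has width 2, which upper-bounds the treewidth. For the lower bound, the 3 vertices {1, 2, 5} are pairwise adjacent, and any tree decomposition puts a clique entirely inside one bag — forcing width ≥ 2. Therefore the treewidth is 2.

Treewidth 2.
One optimal decomposition is:
Bags: B1 = {3, 5, 6}  B2 = {5, 6, 8}  B3 = {1, 5, 6}  B4 = {5, 6, 9}  B5 = {5, 6, 7}  B6 = {5, 6, 10}  B7 = {4, 5, 10}  B8 = {1, 2, 5}
Tree: B1–B2, B2–B3, B2–B4, B1–B5, B1–B6, B6–B7, B3–B8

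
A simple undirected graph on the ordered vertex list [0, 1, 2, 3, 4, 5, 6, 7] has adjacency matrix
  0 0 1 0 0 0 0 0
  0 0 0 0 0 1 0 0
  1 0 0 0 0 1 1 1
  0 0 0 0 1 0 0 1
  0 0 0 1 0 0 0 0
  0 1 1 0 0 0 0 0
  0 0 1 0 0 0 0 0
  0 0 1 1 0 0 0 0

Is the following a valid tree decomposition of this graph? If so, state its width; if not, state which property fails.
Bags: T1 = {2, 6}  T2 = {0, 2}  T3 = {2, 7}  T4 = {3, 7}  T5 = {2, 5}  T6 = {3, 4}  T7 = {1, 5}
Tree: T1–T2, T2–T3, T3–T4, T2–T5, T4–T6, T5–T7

Yes; width 1.

Checking the three conditions: (i) the bags cover all of {0, 1, 2, 3, 4, 5, 6, 7}; (ii) for each edge, some bag contains both endpoints; (iii) the bags containing any fixed vertex form a subtree. All hold, so the decomposition is valid with width 2 − 1 = 1.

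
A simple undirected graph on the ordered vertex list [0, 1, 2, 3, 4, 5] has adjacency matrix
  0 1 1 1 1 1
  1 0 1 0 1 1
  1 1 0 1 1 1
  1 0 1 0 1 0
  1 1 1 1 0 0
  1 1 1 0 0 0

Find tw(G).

3

A width-3 tree decomposition is:
Bags: B1 = {0, 1, 2, 5}  B2 = {0, 1, 2, 4}  B3 = {0, 2, 3, 4}
Tree: B1–B2, B2–B3
The largest bag has 4 vertices, giving width 3; this decomposition certifies tw(G) ≤ 3. Conversely, {0, 1, 2, 4} is a clique of size 4, and the vertices of any clique must share a bag in every tree decomposition; so some bag has ≥ 4 vertices and tw(G) ≥ 3. Therefore the treewidth is 3.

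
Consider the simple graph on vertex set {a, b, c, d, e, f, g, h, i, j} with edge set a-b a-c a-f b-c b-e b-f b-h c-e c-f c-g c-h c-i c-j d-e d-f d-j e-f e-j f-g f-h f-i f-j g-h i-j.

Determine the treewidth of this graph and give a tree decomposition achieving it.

Each bag holds 4 vertices, so the decomposition has width 3, which upper-bounds the treewidth. Conversely, {d, e, f, j} is a clique of size 4, and the vertices of any clique must share a bag in every tree decomposition; so some bag has ≥ 4 vertices and tw(G) ≥ 3. Hence tw(G) = 3 exactly.

Treewidth 3.
One such decomposition:
Bags: B1 = {b, c, e, f}  B2 = {c, e, f, j}  B3 = {b, c, f, h}  B4 = {a, b, c, f}  B5 = {d, e, f, j}  B6 = {c, f, g, h}  B7 = {c, f, i, j}
Tree: B1–B2, B1–B3, B3–B4, B2–B5, B3–B6, B2–B7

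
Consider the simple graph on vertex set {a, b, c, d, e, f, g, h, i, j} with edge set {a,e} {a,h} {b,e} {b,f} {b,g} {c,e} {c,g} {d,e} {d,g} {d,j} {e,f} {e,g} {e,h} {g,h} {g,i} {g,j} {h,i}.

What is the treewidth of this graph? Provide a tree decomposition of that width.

Each bag holds 3 vertices, so the decomposition has width 2, which upper-bounds the treewidth. For the lower bound, the 3 vertices {d, g, j} are pairwise adjacent, and any tree decomposition puts a clique entirely inside one bag — forcing width ≥ 2. Hence tw(G) = 2 exactly.

Treewidth 2.
One such decomposition:
Bags: B1 = {d, e, g}  B2 = {e, g, h}  B3 = {b, e, g}  B4 = {d, g, j}  B5 = {b, e, f}  B6 = {c, e, g}  B7 = {g, h, i}  B8 = {a, e, h}
Tree: B1–B2, B2–B3, B1–B4, B3–B5, B1–B6, B2–B7, B2–B8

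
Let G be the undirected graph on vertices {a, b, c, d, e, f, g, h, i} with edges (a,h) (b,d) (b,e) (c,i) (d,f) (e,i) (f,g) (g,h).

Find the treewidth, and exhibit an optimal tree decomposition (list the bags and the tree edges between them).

The largest bag has 2 vertices, giving width 1; this decomposition certifies tw(G) ≤ 1. Any graph with an edge has treewidth ≥ 1, and G has the edge a–h. Therefore the treewidth is 1.

Treewidth 1.
Bags: B1 = {a, h}  B2 = {g, h}  B3 = {f, g}  B4 = {d, f}  B5 = {b, d}  B6 = {b, e}  B7 = {e, i}  B8 = {c, i}
Tree: B1–B2, B2–B3, B3–B4, B4–B5, B5–B6, B6–B7, B7–B8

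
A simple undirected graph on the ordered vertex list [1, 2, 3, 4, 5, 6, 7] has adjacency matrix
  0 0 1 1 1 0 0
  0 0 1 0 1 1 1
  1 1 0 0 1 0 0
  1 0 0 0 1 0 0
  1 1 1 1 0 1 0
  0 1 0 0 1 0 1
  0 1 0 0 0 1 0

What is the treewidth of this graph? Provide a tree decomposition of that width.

The largest bag has 3 vertices, giving width 2; this decomposition certifies tw(G) ≤ 2. Conversely, {1, 3, 5} is a clique of size 3, and the vertices of any clique must share a bag in every tree decomposition; so some bag has ≥ 3 vertices and tw(G) ≥ 2. Combining the bounds, tw(G) = 2.

Treewidth 2.
One such decomposition:
Bags: B1 = {1, 3, 5}  B2 = {1, 4, 5}  B3 = {2, 3, 5}  B4 = {2, 5, 6}  B5 = {2, 6, 7}
Tree: B1–B2, B1–B3, B3–B4, B4–B5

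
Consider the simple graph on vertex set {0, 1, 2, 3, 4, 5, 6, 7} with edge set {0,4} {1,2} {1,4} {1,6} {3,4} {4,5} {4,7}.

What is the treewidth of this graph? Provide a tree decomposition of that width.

Treewidth 1.
Bags: B1 = {3, 4}  B2 = {1, 4}  B3 = {0, 4}  B4 = {4, 5}  B5 = {4, 7}  B6 = {1, 2}  B7 = {1, 6}
Tree: B1–B2, B1–B3, B3–B4, B2–B5, B2–B6, B6–B7

Every bag has size at most 2, so the width is 2 − 1 = 1 and tw(G) ≤ 1. G has an edge, so its treewidth is at least 1. Combining the bounds, tw(G) = 1.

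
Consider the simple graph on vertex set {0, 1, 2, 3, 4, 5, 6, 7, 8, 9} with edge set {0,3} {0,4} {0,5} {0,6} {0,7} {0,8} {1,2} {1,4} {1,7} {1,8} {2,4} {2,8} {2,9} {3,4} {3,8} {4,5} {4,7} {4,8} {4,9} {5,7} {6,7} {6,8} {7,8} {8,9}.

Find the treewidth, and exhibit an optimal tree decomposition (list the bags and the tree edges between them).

The largest bag has 4 vertices, giving width 3; this decomposition certifies tw(G) ≤ 3. On the other hand G contains the 4-clique {0, 3, 4, 8}. A clique must lie in a single bag of any decomposition, so no decomposition can have width below 3. Therefore the treewidth is 3.

Treewidth 3.
One such decomposition:
Bags: B1 = {1, 4, 7, 8}  B2 = {1, 2, 4, 8}  B3 = {0, 4, 7, 8}  B4 = {0, 6, 7, 8}  B5 = {0, 4, 5, 7}  B6 = {2, 4, 8, 9}  B7 = {0, 3, 4, 8}
Tree: B1–B2, B1–B3, B3–B4, B3–B5, B2–B6, B3–B7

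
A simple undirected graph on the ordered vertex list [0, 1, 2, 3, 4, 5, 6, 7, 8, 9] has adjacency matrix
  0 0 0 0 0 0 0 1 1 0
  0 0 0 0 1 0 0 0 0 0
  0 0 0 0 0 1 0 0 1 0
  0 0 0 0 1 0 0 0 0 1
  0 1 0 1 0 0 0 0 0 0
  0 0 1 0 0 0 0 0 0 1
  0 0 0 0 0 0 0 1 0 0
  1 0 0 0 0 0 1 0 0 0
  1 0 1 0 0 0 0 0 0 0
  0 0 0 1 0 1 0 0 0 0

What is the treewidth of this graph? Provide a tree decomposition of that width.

Treewidth 1.
Bags: B1 = {1, 4}  B2 = {3, 4}  B3 = {3, 9}  B4 = {5, 9}  B5 = {2, 5}  B6 = {2, 8}  B7 = {0, 8}  B8 = {0, 7}  B9 = {6, 7}
Tree: B1–B2, B2–B3, B3–B4, B4–B5, B5–B6, B6–B7, B7–B8, B8–B9

The largest bag has 2 vertices, giving width 1; this decomposition certifies tw(G) ≤ 1. Any graph with an edge has treewidth ≥ 1, and G has the edge 1–4. The upper and lower bounds meet at 1, so that is the treewidth.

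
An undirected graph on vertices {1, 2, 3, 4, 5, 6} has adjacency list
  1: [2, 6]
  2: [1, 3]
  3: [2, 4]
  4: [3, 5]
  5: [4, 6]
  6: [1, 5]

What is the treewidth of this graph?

2

A width-2 tree decomposition is:
Bags: B1 = {1, 2, 6}  B2 = {2, 5, 6}  B3 = {2, 4, 5}  B4 = {2, 3, 4}
Tree: B1–B2, B2–B3, B3–B4
Every bag has size at most 3, so the width is 3 − 1 = 2 and tw(G) ≤ 2. Since 2–1–6–5–4–3–2 is a cycle in G, G is not acyclic. Forests are exactly the graphs of treewidth ≤ 1, so tw(G) ≥ 2. The upper and lower bounds meet at 2, so that is the treewidth.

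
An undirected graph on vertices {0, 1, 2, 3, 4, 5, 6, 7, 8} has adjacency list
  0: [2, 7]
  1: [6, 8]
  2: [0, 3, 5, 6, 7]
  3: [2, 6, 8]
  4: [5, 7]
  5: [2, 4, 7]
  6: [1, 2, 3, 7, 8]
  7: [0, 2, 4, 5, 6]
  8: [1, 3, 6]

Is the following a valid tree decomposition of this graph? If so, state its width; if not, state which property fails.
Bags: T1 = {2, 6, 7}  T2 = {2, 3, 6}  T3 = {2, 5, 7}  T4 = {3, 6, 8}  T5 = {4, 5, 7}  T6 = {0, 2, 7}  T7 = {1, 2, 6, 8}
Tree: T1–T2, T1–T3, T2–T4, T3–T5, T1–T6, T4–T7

No — bags containing vertex 2 are not connected in the tree.

A tree decomposition must satisfy three properties: every vertex lies in some bag; for every edge, both endpoints lie together in some bag; and for every vertex, the bags containing it form a connected subtree. Here bags containing vertex 2 are not connected in the tree, so the decomposition is invalid.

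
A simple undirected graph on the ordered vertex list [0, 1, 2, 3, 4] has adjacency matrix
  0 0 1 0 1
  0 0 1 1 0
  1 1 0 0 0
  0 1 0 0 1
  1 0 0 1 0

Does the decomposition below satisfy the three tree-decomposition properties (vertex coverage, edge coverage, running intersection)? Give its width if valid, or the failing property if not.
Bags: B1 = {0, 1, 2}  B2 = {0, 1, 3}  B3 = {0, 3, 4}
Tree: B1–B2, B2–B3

Vertex coverage: the bags together contain {0, 1, 2, 3, 4}, the full vertex set. Edge coverage: each edge of G has both endpoints in at least one bag. Running intersection: for every vertex, the bags containing it form a connected subtree. All three properties hold, so this is a valid tree decomposition of width max|bag| − 1 = 2, and hence tw(G) ≤ 2.

Yes; width 2.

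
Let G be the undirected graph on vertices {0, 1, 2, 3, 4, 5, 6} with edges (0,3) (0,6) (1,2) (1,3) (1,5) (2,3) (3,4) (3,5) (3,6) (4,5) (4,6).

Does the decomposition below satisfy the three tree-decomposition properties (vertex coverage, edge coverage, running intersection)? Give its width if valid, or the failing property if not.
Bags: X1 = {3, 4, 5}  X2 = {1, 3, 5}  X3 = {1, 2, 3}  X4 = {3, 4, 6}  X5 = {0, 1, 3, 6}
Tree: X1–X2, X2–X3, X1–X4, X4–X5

No — bags containing vertex 1 are not connected in the tree.

A tree decomposition must satisfy three properties: every vertex lies in some bag; for every edge, both endpoints lie together in some bag; and for every vertex, the bags containing it form a connected subtree. Here bags containing vertex 1 are not connected in the tree, so the decomposition is invalid.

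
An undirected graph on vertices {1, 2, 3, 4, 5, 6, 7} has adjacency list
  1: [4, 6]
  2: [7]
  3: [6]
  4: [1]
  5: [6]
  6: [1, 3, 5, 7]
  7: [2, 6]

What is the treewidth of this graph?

1

A width-1 tree decomposition is:
Bags: B1 = {6, 7}  B2 = {1, 6}  B3 = {1, 4}  B4 = {3, 6}  B5 = {5, 6}  B6 = {2, 7}
Tree: B1–B2, B2–B3, B2–B4, B1–B5, B1–B6
The largest bag has 2 vertices, giving width 1; this decomposition certifies tw(G) ≤ 1. Any graph with an edge has treewidth ≥ 1, and G has the edge 6–7. The upper and lower bounds meet at 1, so that is the treewidth.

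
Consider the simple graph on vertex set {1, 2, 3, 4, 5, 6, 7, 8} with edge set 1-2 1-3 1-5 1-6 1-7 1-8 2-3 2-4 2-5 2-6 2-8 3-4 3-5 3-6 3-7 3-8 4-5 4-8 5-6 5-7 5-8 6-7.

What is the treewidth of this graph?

A width-4 tree decomposition is:
Bags: B1 = {1, 2, 3, 5, 8}  B2 = {2, 3, 4, 5, 8}  B3 = {1, 2, 3, 5, 6}  B4 = {1, 3, 5, 6, 7}
Tree: B1–B2, B1–B3, B3–B4
Every bag has size at most 5, so the width is 5 − 1 = 4 and tw(G) ≤ 4. Conversely, {1, 2, 3, 5, 8} is a clique of size 5, and the vertices of any clique must share a bag in every tree decomposition; so some bag has ≥ 5 vertices and tw(G) ≥ 4. The upper and lower bounds meet at 4, so that is the treewidth.

4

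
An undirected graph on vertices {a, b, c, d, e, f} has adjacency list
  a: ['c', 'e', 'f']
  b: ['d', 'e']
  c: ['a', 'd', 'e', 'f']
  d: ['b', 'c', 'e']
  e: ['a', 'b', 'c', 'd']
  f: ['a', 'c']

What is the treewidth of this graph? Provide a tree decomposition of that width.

Treewidth 2.
Bags: B1 = {c, d, e}  B2 = {b, d, e}  B3 = {a, c, e}  B4 = {a, c, f}
Tree: B1–B2, B1–B3, B3–B4

Each bag holds 3 vertices, so the decomposition has width 2, which upper-bounds the treewidth. On the other hand G contains the 3-clique {c, d, e}. A clique must lie in a single bag of any decomposition, so no decomposition can have width below 2. The upper and lower bounds meet at 2, so that is the treewidth.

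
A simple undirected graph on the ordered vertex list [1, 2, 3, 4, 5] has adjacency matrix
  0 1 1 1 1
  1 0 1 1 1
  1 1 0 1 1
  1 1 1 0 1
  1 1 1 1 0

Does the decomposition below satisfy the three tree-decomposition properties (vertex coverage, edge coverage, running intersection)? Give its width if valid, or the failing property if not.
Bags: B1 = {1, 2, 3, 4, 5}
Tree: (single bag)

Yes; width 4.

Every vertex of G appears in some bag (union = {1, 2, 3, 4, 5}); every edge is covered by a bag; and for each vertex v the set of bags containing v is connected in the bag tree. The decomposition is therefore valid. The largest bag has 5 vertices, so the width is 4.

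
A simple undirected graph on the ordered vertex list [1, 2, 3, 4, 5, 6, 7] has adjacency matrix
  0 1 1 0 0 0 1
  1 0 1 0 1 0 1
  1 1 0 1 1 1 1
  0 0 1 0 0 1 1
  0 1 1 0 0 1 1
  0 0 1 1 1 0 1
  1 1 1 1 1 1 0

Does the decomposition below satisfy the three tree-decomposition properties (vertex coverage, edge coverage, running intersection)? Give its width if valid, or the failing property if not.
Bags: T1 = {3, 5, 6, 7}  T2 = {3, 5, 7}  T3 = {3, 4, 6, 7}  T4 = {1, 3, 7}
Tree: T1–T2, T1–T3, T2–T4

A tree decomposition must satisfy three properties: every vertex lies in some bag; for every edge, both endpoints lie together in some bag; and for every vertex, the bags containing it form a connected subtree. Here vertex 2 appears in no bag, so the decomposition is invalid.

No — vertex 2 appears in no bag.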